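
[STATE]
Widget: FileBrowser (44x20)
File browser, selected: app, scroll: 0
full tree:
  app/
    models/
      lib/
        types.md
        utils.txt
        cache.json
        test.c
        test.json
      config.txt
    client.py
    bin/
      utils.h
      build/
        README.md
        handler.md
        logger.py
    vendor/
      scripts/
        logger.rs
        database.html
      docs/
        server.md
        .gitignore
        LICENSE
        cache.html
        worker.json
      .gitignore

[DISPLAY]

> [-] app/                                  
    [+] models/                             
    client.py                               
    [+] bin/                                
    [+] vendor/                             
                                            
                                            
                                            
                                            
                                            
                                            
                                            
                                            
                                            
                                            
                                            
                                            
                                            
                                            
                                            


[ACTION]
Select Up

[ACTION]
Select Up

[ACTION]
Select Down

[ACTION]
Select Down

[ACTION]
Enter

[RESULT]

  [-] app/                                  
    [+] models/                             
  > client.py                               
    [+] bin/                                
    [+] vendor/                             
                                            
                                            
                                            
                                            
                                            
                                            
                                            
                                            
                                            
                                            
                                            
                                            
                                            
                                            
                                            


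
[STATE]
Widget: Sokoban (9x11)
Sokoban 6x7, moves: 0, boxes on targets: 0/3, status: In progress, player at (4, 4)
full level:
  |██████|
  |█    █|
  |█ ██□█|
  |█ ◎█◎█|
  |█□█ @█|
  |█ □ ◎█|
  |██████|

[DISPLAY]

██████   
█    █   
█ ██□█   
█ ◎█◎█   
█□█ @█   
█ □ ◎█   
██████   
Moves: 0 
         
         
         


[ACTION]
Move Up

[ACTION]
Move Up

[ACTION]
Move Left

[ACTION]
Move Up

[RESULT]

██████   
█   □█   
█ ██@█   
█ ◎█◎█   
█□█  █   
█ □ ◎█   
██████   
Moves: 2 
         
         
         


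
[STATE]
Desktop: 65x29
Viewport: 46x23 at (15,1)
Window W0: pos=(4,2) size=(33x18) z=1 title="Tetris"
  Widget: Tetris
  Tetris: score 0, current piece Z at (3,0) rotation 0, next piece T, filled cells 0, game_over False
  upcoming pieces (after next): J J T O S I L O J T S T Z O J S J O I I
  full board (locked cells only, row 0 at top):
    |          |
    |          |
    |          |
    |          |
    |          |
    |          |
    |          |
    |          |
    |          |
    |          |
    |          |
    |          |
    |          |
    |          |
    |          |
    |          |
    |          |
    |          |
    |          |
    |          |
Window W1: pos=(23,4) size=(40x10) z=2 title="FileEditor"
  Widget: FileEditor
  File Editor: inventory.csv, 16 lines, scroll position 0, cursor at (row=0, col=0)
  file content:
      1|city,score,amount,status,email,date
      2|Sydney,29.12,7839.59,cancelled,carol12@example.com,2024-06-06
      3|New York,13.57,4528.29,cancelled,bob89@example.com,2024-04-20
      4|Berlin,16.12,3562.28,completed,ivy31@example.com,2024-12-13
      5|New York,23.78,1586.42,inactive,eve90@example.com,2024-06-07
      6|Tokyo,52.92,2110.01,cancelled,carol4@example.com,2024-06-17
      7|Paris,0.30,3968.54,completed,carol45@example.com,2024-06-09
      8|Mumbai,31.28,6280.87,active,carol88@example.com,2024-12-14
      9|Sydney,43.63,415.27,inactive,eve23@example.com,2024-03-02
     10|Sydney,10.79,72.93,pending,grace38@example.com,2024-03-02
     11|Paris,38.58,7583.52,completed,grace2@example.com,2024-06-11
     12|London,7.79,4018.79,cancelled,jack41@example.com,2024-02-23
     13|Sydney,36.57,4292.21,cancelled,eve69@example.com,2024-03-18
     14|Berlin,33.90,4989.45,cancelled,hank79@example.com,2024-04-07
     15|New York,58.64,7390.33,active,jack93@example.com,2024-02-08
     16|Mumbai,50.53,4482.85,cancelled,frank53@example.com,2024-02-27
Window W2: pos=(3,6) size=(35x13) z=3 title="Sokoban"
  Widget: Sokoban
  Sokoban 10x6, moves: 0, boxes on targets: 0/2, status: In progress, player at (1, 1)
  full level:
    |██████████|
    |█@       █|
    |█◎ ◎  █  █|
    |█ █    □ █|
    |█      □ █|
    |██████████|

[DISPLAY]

                                              
━━━━━━━━━━━━━━━━━━━━━┓                        
                     ┃                        
────────┏━━━━━━━━━━━━━━━━━━━━━━━━━━━━━━━━━━━━━
│Next:  ┃ FileEditor                          
━━━━━━━━━━━━━━━━━━━━━━┓───────────────────────
                      ┃unt,status,email,date  
──────────────────────┨839.59,cancelled,carol1
                      ┃,4528.29,cancelled,bob8
                      ┃562.28,completed,ivy31@
                      ┃,1586.42,inactive,eve90
                      ┃10.01,cancelled,carol4@
                      ┃━━━━━━━━━━━━━━━━━━━━━━━
                      ┃                       
/2                    ┃                       
                      ┃                       
                      ┃                       
━━━━━━━━━━━━━━━━━━━━━━┛                       
━━━━━━━━━━━━━━━━━━━━━┛                        
                                              
                                              
                                              
                                              


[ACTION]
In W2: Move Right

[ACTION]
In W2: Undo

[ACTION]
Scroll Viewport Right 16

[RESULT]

                                              
━━━━━━━━━━━━━━━━━┓                            
                 ┃                            
────┏━━━━━━━━━━━━━━━━━━━━━━━━━━━━━━━━━━━━━━┓  
t:  ┃ FileEditor                           ┃  
━━━━━━━━━━━━━━━━━━┓────────────────────────┨  
                  ┃unt,status,email,date  ▲┃  
──────────────────┨839.59,cancelled,carol1█┃  
                  ┃,4528.29,cancelled,bob8░┃  
                  ┃562.28,completed,ivy31@░┃  
                  ┃,1586.42,inactive,eve90░┃  
                  ┃10.01,cancelled,carol4@▼┃  
                  ┃━━━━━━━━━━━━━━━━━━━━━━━━┛  
                  ┃                           
                  ┃                           
                  ┃                           
                  ┃                           
━━━━━━━━━━━━━━━━━━┛                           
━━━━━━━━━━━━━━━━━┛                            
                                              
                                              
                                              
                                              


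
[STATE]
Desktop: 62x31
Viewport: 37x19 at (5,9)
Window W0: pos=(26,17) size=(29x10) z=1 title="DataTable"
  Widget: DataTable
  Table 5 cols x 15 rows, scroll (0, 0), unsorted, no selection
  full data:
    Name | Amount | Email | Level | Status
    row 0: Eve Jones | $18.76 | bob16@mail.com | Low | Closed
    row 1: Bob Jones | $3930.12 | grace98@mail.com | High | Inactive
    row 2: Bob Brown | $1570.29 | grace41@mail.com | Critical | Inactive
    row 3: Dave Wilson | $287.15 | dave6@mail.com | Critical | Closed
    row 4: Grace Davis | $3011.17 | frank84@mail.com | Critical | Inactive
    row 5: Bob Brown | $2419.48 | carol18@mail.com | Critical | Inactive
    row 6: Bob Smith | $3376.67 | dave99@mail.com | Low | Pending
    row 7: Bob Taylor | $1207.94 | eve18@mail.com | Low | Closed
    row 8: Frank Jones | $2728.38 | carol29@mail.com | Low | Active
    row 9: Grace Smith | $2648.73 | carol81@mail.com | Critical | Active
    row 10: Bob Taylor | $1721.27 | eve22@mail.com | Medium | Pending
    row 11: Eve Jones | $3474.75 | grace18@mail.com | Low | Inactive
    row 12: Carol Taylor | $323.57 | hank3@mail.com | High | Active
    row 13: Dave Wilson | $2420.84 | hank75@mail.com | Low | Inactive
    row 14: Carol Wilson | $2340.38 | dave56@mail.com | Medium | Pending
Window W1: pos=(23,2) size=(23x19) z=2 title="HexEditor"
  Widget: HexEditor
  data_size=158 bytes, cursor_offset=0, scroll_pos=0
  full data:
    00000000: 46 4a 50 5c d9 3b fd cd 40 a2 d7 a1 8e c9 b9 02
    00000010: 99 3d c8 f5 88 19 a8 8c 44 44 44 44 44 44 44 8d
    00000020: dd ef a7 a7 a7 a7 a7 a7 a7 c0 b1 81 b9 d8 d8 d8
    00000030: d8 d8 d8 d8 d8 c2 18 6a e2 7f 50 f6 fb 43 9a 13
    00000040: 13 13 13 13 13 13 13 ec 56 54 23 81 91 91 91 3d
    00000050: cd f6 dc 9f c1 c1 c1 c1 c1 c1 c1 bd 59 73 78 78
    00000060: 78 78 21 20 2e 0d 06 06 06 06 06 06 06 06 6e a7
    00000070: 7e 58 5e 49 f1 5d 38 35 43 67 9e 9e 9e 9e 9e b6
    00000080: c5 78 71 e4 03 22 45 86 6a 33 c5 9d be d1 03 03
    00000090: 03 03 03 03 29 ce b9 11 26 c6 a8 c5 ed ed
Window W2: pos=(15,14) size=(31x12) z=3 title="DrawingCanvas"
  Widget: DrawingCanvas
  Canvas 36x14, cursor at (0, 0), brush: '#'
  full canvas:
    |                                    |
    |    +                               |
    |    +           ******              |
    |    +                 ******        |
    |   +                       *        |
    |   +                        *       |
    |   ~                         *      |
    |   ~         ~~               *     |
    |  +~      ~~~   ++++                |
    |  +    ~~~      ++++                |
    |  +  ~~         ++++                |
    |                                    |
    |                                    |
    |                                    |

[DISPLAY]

                  ┃00000040  13 13 13
                  ┃00000050  cd f6 dc
                  ┃00000060  78 78 21
                  ┃00000070  7e 58 5e
                  ┃00000080  c5 78 71
          ┏━━━━━━━━━━━━━━━━━━━━━━━━━━
          ┃ DrawingCanvas            
          ┠──────────────────────────
          ┃+                         
          ┃    +                     
          ┃    +           ******    
          ┃    +                 ****
          ┃   +                      
          ┃   +                      
          ┃   ~                      
          ┃   ~         ~~           
          ┗━━━━━━━━━━━━━━━━━━━━━━━━━━
                     ┗━━━━━━━━━━━━━━━
                                     


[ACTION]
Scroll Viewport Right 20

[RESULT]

0000040  13 13 13 13┃                
0000050  cd f6 dc 9f┃                
0000060  78 78 21 20┃                
0000070  7e 58 5e 49┃                
0000080  c5 78 71 e4┃                
━━━━━━━━━━━━━━━━━━━━┓                
anvas               ┃                
────────────────────┨                
                    ┃━━━━━━━━┓       
                    ┃        ┃       
       ******       ┃────────┨       
             ****** ┃  │Email┃       
                  * ┃──┼─────┃       
                   *┃  │bob16┃       
                    ┃12│grace┃       
    ~~              ┃29│grace┃       
━━━━━━━━━━━━━━━━━━━━┛5 │dave6┃       
 ┗━━━━━━━━━━━━━━━━━━━━━━━━━━━┛       
                                     


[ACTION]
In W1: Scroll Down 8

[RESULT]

                    ┃                
                    ┃                
                    ┃                
                    ┃                
                    ┃                
━━━━━━━━━━━━━━━━━━━━┓                
anvas               ┃                
────────────────────┨                
                    ┃━━━━━━━━┓       
                    ┃        ┃       
       ******       ┃────────┨       
             ****** ┃  │Email┃       
                  * ┃──┼─────┃       
                   *┃  │bob16┃       
                    ┃12│grace┃       
    ~~              ┃29│grace┃       
━━━━━━━━━━━━━━━━━━━━┛5 │dave6┃       
 ┗━━━━━━━━━━━━━━━━━━━━━━━━━━━┛       
                                     


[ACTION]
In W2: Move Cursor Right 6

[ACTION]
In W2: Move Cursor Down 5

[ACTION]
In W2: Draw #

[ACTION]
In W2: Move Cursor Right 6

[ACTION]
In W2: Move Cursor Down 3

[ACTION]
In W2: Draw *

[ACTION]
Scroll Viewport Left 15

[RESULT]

             ┃                     ┃ 
             ┃                     ┃ 
             ┃                     ┃ 
             ┃                     ┃ 
             ┃                     ┃ 
     ┏━━━━━━━━━━━━━━━━━━━━━━━━━━━━━┓ 
     ┃ DrawingCanvas               ┃ 
     ┠─────────────────────────────┨ 
     ┃                             ┃━
     ┃    +                        ┃ 
     ┃    +           ******       ┃─
     ┃    +                 ****** ┃ 
     ┃   +                       * ┃─
     ┃   +  #                     *┃ 
     ┃   ~                         ┃1
     ┃   ~         ~~              ┃2
     ┗━━━━━━━━━━━━━━━━━━━━━━━━━━━━━┛5
                ┗━━━━━━━━━━━━━━━━━━━━
                                     


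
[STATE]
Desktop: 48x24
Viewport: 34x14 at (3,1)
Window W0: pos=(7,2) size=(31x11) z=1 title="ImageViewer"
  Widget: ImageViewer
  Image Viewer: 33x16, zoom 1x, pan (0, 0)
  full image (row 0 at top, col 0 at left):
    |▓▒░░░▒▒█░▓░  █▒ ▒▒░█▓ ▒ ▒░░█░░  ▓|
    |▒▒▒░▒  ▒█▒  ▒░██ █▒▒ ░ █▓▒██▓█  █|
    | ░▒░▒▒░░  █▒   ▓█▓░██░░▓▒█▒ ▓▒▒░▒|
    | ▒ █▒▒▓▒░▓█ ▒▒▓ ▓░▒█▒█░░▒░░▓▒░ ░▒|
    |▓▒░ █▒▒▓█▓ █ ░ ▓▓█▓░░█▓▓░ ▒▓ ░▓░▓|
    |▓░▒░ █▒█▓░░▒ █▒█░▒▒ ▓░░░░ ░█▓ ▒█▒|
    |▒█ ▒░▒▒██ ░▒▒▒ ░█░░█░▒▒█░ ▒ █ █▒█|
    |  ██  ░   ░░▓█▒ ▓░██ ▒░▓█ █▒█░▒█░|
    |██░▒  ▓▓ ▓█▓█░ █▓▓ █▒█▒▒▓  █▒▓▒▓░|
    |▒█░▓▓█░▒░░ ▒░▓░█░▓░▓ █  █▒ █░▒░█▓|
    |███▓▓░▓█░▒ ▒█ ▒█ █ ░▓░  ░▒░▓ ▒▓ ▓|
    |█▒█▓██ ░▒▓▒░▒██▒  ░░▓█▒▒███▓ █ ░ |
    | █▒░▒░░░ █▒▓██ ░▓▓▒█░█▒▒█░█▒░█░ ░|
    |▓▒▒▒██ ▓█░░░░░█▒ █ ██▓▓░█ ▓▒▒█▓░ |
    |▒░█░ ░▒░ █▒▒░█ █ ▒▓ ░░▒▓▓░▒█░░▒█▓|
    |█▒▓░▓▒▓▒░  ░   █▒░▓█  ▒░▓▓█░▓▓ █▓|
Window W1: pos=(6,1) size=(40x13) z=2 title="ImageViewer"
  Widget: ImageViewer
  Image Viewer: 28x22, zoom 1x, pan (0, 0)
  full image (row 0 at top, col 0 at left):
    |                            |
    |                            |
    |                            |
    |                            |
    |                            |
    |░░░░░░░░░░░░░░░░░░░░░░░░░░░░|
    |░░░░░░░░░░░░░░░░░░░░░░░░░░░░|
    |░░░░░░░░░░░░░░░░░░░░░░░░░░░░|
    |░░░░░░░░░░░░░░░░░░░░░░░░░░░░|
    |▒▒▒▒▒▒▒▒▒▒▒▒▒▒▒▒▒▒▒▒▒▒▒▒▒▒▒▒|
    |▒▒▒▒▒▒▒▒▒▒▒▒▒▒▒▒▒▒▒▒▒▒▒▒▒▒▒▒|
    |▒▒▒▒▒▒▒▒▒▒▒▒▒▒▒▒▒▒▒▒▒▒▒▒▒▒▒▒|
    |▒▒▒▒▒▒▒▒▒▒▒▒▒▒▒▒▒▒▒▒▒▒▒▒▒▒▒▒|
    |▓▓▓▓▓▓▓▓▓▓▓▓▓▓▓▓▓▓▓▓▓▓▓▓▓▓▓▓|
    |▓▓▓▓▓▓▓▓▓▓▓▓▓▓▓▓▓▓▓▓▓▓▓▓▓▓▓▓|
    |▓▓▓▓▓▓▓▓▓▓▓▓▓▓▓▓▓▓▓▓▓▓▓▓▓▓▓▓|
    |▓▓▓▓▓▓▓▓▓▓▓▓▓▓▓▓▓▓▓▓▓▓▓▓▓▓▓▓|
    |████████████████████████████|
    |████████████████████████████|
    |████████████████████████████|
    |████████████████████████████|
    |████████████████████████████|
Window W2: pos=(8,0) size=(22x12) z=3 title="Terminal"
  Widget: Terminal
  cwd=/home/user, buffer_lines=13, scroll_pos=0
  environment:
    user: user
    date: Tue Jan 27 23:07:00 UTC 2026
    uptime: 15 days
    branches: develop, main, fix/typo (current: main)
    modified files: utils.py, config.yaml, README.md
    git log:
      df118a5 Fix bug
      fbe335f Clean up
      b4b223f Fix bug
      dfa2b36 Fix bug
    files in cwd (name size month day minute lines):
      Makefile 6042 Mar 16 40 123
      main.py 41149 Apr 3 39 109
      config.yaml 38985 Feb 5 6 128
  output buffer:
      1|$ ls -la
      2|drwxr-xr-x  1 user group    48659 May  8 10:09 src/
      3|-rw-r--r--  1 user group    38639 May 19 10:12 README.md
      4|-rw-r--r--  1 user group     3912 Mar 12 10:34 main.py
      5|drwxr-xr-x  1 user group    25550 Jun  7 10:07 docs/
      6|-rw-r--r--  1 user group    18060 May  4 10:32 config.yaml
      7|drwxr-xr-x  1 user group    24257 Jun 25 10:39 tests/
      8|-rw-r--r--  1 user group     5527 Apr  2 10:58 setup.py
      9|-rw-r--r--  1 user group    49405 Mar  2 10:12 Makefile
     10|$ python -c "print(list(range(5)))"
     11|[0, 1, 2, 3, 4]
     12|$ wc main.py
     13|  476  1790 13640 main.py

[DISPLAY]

   ┏━┃ Terminal           ┃━━━━━━━
   ┃ ┠────────────────────┨       
   ┠─┃$ ls -la            ┃───────
   ┃ ┃drwxr-xr-x  1 user g┃       
   ┃ ┃-rw-r--r--  1 user g┃       
   ┃ ┃-rw-r--r--  1 user g┃       
   ┃ ┃drwxr-xr-x  1 user g┃       
   ┃ ┃-rw-r--r--  1 user g┃       
   ┃░┃drwxr-xr-x  1 user g┃░░░░░  
   ┃░┃-rw-r--r--  1 user g┃░░░░░  
   ┃░┗━━━━━━━━━━━━━━━━━━━━┛░░░░░  
   ┃░░░░░░░░░░░░░░░░░░░░░░░░░░░░  
   ┗━━━━━━━━━━━━━━━━━━━━━━━━━━━━━━
                                  


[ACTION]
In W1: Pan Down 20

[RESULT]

   ┏━┃ Terminal           ┃━━━━━━━
   ┃ ┠────────────────────┨       
   ┠─┃$ ls -la            ┃───────
   ┃█┃drwxr-xr-x  1 user g┃█████  
   ┃█┃-rw-r--r--  1 user g┃█████  
   ┃ ┃-rw-r--r--  1 user g┃       
   ┃ ┃drwxr-xr-x  1 user g┃       
   ┃ ┃-rw-r--r--  1 user g┃       
   ┃ ┃drwxr-xr-x  1 user g┃       
   ┃ ┃-rw-r--r--  1 user g┃       
   ┃ ┗━━━━━━━━━━━━━━━━━━━━┛       
   ┃                              
   ┗━━━━━━━━━━━━━━━━━━━━━━━━━━━━━━
                                  


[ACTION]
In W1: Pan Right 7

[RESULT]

   ┏━┃ Terminal           ┃━━━━━━━
   ┃ ┠────────────────────┨       
   ┠─┃$ ls -la            ┃───────
   ┃█┃drwxr-xr-x  1 user g┃       
   ┃█┃-rw-r--r--  1 user g┃       
   ┃ ┃-rw-r--r--  1 user g┃       
   ┃ ┃drwxr-xr-x  1 user g┃       
   ┃ ┃-rw-r--r--  1 user g┃       
   ┃ ┃drwxr-xr-x  1 user g┃       
   ┃ ┃-rw-r--r--  1 user g┃       
   ┃ ┗━━━━━━━━━━━━━━━━━━━━┛       
   ┃                              
   ┗━━━━━━━━━━━━━━━━━━━━━━━━━━━━━━
                                  


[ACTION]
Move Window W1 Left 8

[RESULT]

━━━━━┃ Terminal           ┃━━━━━━━
mageV┠────────────────────┨       
─────┃$ ls -la            ┃───────
█████┃drwxr-xr-x  1 user g┃       
█████┃-rw-r--r--  1 user g┃       
     ┃-rw-r--r--  1 user g┃       
     ┃drwxr-xr-x  1 user g┃       
     ┃-rw-r--r--  1 user g┃       
     ┃drwxr-xr-x  1 user g┃       
     ┃-rw-r--r--  1 user g┃       
     ┗━━━━━━━━━━━━━━━━━━━━┛       
                                  
━━━━━━━━━━━━━━━━━━━━━━━━━━━━━━━━━━
                                  


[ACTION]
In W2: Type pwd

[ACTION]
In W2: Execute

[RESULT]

━━━━━┃ Terminal           ┃━━━━━━━
mageV┠────────────────────┨       
─────┃-rw-r--r--  1 user g┃───────
█████┃$ python -c "print(l┃       
█████┃[0, 1, 2, 3, 4]     ┃       
     ┃$ wc main.py        ┃       
     ┃  476  1790 13640 ma┃       
     ┃$ pwd               ┃       
     ┃/home/user          ┃       
     ┃$ █                 ┃       
     ┗━━━━━━━━━━━━━━━━━━━━┛       
                                  
━━━━━━━━━━━━━━━━━━━━━━━━━━━━━━━━━━
                                  


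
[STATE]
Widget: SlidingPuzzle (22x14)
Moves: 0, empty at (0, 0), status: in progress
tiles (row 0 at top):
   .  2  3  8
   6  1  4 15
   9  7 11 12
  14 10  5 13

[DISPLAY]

┌────┬────┬────┬────┐ 
│    │  2 │  3 │  8 │ 
├────┼────┼────┼────┤ 
│  6 │  1 │  4 │ 15 │ 
├────┼────┼────┼────┤ 
│  9 │  7 │ 11 │ 12 │ 
├────┼────┼────┼────┤ 
│ 14 │ 10 │  5 │ 13 │ 
└────┴────┴────┴────┘ 
Moves: 0              
                      
                      
                      
                      


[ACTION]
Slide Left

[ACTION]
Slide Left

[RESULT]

┌────┬────┬────┬────┐ 
│  2 │  3 │    │  8 │ 
├────┼────┼────┼────┤ 
│  6 │  1 │  4 │ 15 │ 
├────┼────┼────┼────┤ 
│  9 │  7 │ 11 │ 12 │ 
├────┼────┼────┼────┤ 
│ 14 │ 10 │  5 │ 13 │ 
└────┴────┴────┴────┘ 
Moves: 2              
                      
                      
                      
                      


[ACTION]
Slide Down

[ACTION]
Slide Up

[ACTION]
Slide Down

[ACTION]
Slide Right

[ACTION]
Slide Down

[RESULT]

┌────┬────┬────┬────┐ 
│  2 │    │  3 │  8 │ 
├────┼────┼────┼────┤ 
│  6 │  1 │  4 │ 15 │ 
├────┼────┼────┼────┤ 
│  9 │  7 │ 11 │ 12 │ 
├────┼────┼────┼────┤ 
│ 14 │ 10 │  5 │ 13 │ 
└────┴────┴────┴────┘ 
Moves: 5              
                      
                      
                      
                      


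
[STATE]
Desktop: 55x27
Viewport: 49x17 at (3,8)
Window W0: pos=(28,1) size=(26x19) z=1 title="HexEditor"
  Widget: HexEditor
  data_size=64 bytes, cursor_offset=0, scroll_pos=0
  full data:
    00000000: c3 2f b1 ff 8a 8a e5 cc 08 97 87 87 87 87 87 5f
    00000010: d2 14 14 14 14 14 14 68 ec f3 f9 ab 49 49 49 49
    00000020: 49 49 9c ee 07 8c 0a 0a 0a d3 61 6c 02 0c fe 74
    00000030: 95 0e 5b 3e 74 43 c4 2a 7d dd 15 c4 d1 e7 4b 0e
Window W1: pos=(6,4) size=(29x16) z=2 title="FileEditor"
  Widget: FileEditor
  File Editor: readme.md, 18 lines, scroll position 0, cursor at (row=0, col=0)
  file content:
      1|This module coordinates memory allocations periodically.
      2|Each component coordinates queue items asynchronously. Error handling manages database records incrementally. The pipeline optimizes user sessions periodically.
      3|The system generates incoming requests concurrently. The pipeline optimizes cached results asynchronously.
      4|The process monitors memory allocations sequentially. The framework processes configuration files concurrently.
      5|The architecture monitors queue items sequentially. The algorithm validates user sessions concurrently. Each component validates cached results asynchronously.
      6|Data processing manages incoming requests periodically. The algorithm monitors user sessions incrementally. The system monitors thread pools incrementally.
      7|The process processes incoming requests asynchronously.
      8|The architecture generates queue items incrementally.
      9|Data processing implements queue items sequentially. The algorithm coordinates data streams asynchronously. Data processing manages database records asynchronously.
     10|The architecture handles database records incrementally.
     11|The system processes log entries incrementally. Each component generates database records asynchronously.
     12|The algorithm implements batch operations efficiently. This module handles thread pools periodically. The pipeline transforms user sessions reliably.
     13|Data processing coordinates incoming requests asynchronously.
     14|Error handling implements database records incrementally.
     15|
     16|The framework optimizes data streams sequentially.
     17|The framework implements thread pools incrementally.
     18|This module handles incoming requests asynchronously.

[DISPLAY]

   ┃Each component coordinates█┃                 
   ┃The system generates incom░┃                 
   ┃The process monitors memor░┃                 
   ┃The architecture monitors ░┃                 
   ┃Data processing manages in░┃                 
   ┃The process processes inco░┃                 
   ┃The architecture generates░┃                 
   ┃Data processing implements░┃                 
   ┃The architecture handles d░┃                 
   ┃The system processes log e░┃                 
   ┃The algorithm implements b▼┃                 
   ┗━━━━━━━━━━━━━━━━━━━━━━━━━━━┛━━━━━━━━━━━━━━━━━
                                                 
                                                 
                                                 
                                                 
                                                 


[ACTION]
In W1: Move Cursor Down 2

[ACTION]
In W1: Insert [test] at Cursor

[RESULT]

   ┃Each component coordinates█┃                 
   ┃test█he system generates i░┃                 
   ┃The process monitors memor░┃                 
   ┃The architecture monitors ░┃                 
   ┃Data processing manages in░┃                 
   ┃The process processes inco░┃                 
   ┃The architecture generates░┃                 
   ┃Data processing implements░┃                 
   ┃The architecture handles d░┃                 
   ┃The system processes log e░┃                 
   ┃The algorithm implements b▼┃                 
   ┗━━━━━━━━━━━━━━━━━━━━━━━━━━━┛━━━━━━━━━━━━━━━━━
                                                 
                                                 
                                                 
                                                 
                                                 


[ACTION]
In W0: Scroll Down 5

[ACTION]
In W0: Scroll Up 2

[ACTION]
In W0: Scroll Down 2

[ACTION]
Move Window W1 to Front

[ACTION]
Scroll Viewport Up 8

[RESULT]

                                                 
                         ┏━━━━━━━━━━━━━━━━━━━━━━━
                         ┃ HexEditor             
                         ┠───────────────────────
   ┏━━━━━━━━━━━━━━━━━━━━━━━━━━━┓30  95 0e 5b 3e 7
   ┃ FileEditor                ┃                 
   ┠───────────────────────────┨                 
   ┃This module coordinates me▲┃                 
   ┃Each component coordinates█┃                 
   ┃test█he system generates i░┃                 
   ┃The process monitors memor░┃                 
   ┃The architecture monitors ░┃                 
   ┃Data processing manages in░┃                 
   ┃The process processes inco░┃                 
   ┃The architecture generates░┃                 
   ┃Data processing implements░┃                 
   ┃The architecture handles d░┃                 


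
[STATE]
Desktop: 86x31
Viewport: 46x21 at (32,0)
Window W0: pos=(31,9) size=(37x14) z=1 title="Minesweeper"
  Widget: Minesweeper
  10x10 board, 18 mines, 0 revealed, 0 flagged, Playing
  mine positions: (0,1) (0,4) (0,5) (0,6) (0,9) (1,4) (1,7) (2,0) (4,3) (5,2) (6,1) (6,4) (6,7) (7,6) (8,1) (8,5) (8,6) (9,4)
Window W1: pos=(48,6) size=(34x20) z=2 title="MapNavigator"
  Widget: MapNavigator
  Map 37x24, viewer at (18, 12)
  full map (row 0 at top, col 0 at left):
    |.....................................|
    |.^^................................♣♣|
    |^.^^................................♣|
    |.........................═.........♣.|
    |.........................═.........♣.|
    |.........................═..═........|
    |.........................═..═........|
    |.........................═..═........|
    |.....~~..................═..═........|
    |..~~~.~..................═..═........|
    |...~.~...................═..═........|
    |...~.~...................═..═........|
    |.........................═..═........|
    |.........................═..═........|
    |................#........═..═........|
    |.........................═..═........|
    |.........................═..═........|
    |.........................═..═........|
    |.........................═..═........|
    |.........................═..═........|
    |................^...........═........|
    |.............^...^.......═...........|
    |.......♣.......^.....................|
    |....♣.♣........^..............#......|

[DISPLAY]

                                              
                                              
                                              
                                              
                                              
                                              
                ┏━━━━━━━━━━━━━━━━━━━━━━━━━━━━━
                ┃ MapNavigator                
                ┠─────────────────────────────
━━━━━━━━━━━━━━━━┃.......................═.....
 Minesweeper    ┃.......................═..═..
────────────────┃.......................═..═..
■■■■■■■■■■      ┃.......................═..═..
■■■■■■■■■■      ┃...~~..................═..═..
■■■■■■■■■■      ┃~~~.~..................═..═..
■■■■■■■■■■      ┃.~.~...................═..═..
■■■■■■■■■■      ┃.~.~...................═..═..
■■■■■■■■■■      ┃................@......═..═..
■■■■■■■■■■      ┃.......................═..═..
■■■■■■■■■■      ┃..............#........═..═..
■■■■■■■■■■      ┃.......................═..═..


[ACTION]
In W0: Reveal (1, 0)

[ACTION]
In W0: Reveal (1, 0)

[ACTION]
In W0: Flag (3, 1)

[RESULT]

                                              
                                              
                                              
                                              
                                              
                                              
                ┏━━━━━━━━━━━━━━━━━━━━━━━━━━━━━
                ┃ MapNavigator                
                ┠─────────────────────────────
━━━━━━━━━━━━━━━━┃.......................═.....
 Minesweeper    ┃.......................═..═..
────────────────┃.......................═..═..
■■■■■■■■■■      ┃.......................═..═..
2■■■■■■■■■      ┃...~~..................═..═..
■■■■■■■■■■      ┃~~~.~..................═..═..
■⚑■■■■■■■■      ┃.~.~...................═..═..
■■■■■■■■■■      ┃.~.~...................═..═..
■■■■■■■■■■      ┃................@......═..═..
■■■■■■■■■■      ┃.......................═..═..
■■■■■■■■■■      ┃..............#........═..═..
■■■■■■■■■■      ┃.......................═..═..


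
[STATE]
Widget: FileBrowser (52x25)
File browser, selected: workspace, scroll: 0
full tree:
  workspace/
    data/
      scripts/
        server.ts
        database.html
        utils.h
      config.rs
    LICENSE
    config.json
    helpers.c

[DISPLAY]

> [-] workspace/                                    
    [+] data/                                       
    LICENSE                                         
    config.json                                     
    helpers.c                                       
                                                    
                                                    
                                                    
                                                    
                                                    
                                                    
                                                    
                                                    
                                                    
                                                    
                                                    
                                                    
                                                    
                                                    
                                                    
                                                    
                                                    
                                                    
                                                    
                                                    


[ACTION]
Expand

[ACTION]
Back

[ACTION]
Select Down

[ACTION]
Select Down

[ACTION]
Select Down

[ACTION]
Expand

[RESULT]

  [-] workspace/                                    
    [+] data/                                       
    LICENSE                                         
  > config.json                                     
    helpers.c                                       
                                                    
                                                    
                                                    
                                                    
                                                    
                                                    
                                                    
                                                    
                                                    
                                                    
                                                    
                                                    
                                                    
                                                    
                                                    
                                                    
                                                    
                                                    
                                                    
                                                    


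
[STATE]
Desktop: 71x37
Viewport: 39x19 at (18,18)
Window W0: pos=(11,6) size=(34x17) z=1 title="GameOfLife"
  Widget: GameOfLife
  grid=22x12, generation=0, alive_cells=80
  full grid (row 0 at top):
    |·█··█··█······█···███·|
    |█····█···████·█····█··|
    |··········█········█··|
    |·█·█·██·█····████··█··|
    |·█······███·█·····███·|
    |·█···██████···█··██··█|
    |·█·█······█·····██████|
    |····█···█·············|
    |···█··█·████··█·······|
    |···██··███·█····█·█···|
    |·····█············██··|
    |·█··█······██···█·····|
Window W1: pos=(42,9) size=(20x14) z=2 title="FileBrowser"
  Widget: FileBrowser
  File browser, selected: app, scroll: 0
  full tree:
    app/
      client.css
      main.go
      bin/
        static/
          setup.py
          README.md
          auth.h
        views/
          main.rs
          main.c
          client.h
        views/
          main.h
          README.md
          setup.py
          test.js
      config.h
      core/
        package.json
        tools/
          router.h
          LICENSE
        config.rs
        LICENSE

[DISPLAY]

█·████··█·······        ┃              
·███·█····█·█···        ┃              
············██··        ┃              
·····██···█·····        ┃              
━━━━━━━━━━━━━━━━━━━━━━━━┗━━━━━━━━━━━━━━
                                       
                                       
                                       
                                       
                                       
                                       
                                       
                                       
                                       
                                       
                                       
                                       
                                       
                                       


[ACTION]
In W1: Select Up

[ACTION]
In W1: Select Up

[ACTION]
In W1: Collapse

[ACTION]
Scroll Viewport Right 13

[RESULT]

···        ┃                  ┃        
···        ┃                  ┃        
█··        ┃                  ┃        
···        ┃                  ┃        
━━━━━━━━━━━┗━━━━━━━━━━━━━━━━━━┛        
                                       
                                       
                                       
                                       
                                       
                                       
                                       
                                       
                                       
                                       
                                       
                                       
                                       
                                       
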